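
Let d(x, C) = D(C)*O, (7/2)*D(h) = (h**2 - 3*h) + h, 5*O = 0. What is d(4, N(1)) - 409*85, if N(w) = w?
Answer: -34765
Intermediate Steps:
O = 0 (O = (1/5)*0 = 0)
D(h) = -4*h/7 + 2*h**2/7 (D(h) = 2*((h**2 - 3*h) + h)/7 = 2*(h**2 - 2*h)/7 = -4*h/7 + 2*h**2/7)
d(x, C) = 0 (d(x, C) = (2*C*(-2 + C)/7)*0 = 0)
d(4, N(1)) - 409*85 = 0 - 409*85 = 0 - 34765 = -34765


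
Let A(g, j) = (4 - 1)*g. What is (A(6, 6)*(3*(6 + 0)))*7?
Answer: 2268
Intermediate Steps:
A(g, j) = 3*g
(A(6, 6)*(3*(6 + 0)))*7 = ((3*6)*(3*(6 + 0)))*7 = (18*(3*6))*7 = (18*18)*7 = 324*7 = 2268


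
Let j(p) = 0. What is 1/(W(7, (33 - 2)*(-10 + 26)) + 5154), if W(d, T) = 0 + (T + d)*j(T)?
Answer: 1/5154 ≈ 0.00019402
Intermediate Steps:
W(d, T) = 0 (W(d, T) = 0 + (T + d)*0 = 0 + 0 = 0)
1/(W(7, (33 - 2)*(-10 + 26)) + 5154) = 1/(0 + 5154) = 1/5154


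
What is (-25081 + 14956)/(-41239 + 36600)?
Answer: 10125/4639 ≈ 2.1826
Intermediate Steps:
(-25081 + 14956)/(-41239 + 36600) = -10125/(-4639) = -10125*(-1/4639) = 10125/4639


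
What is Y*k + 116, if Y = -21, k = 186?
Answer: -3790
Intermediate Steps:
Y*k + 116 = -21*186 + 116 = -3906 + 116 = -3790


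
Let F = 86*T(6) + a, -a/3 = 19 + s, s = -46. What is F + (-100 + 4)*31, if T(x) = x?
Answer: -2379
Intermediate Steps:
a = 81 (a = -3*(19 - 46) = -3*(-27) = 81)
F = 597 (F = 86*6 + 81 = 516 + 81 = 597)
F + (-100 + 4)*31 = 597 + (-100 + 4)*31 = 597 - 96*31 = 597 - 2976 = -2379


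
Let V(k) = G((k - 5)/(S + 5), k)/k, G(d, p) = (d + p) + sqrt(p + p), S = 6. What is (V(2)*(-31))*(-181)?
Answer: 230051/22 ≈ 10457.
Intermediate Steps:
G(d, p) = d + p + sqrt(2)*sqrt(p) (G(d, p) = (d + p) + sqrt(2*p) = (d + p) + sqrt(2)*sqrt(p) = d + p + sqrt(2)*sqrt(p))
V(k) = (-5/11 + 12*k/11 + sqrt(2)*sqrt(k))/k (V(k) = ((k - 5)/(6 + 5) + k + sqrt(2)*sqrt(k))/k = ((-5 + k)/11 + k + sqrt(2)*sqrt(k))/k = ((-5 + k)*(1/11) + k + sqrt(2)*sqrt(k))/k = ((-5/11 + k/11) + k + sqrt(2)*sqrt(k))/k = (-5/11 + 12*k/11 + sqrt(2)*sqrt(k))/k)
(V(2)*(-31))*(-181) = ((12/11 - 5/11/2 + sqrt(2)/sqrt(2))*(-31))*(-181) = ((12/11 - 5/11*1/2 + sqrt(2)*(sqrt(2)/2))*(-31))*(-181) = ((12/11 - 5/22 + 1)*(-31))*(-181) = ((41/22)*(-31))*(-181) = -1271/22*(-181) = 230051/22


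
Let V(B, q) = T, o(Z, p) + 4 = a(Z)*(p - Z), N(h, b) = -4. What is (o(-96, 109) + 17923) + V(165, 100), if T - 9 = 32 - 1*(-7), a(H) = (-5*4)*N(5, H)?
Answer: 34367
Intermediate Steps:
a(H) = 80 (a(H) = -5*4*(-4) = -20*(-4) = 80)
T = 48 (T = 9 + (32 - 1*(-7)) = 9 + (32 + 7) = 9 + 39 = 48)
o(Z, p) = -4 - 80*Z + 80*p (o(Z, p) = -4 + 80*(p - Z) = -4 + (-80*Z + 80*p) = -4 - 80*Z + 80*p)
V(B, q) = 48
(o(-96, 109) + 17923) + V(165, 100) = ((-4 - 80*(-96) + 80*109) + 17923) + 48 = ((-4 + 7680 + 8720) + 17923) + 48 = (16396 + 17923) + 48 = 34319 + 48 = 34367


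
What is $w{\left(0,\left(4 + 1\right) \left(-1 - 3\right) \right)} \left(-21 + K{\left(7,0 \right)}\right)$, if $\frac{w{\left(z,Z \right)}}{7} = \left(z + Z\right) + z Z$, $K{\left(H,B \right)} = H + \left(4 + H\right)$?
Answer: $420$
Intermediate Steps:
$K{\left(H,B \right)} = 4 + 2 H$
$w{\left(z,Z \right)} = 7 Z + 7 z + 7 Z z$ ($w{\left(z,Z \right)} = 7 \left(\left(z + Z\right) + z Z\right) = 7 \left(\left(Z + z\right) + Z z\right) = 7 \left(Z + z + Z z\right) = 7 Z + 7 z + 7 Z z$)
$w{\left(0,\left(4 + 1\right) \left(-1 - 3\right) \right)} \left(-21 + K{\left(7,0 \right)}\right) = \left(7 \left(4 + 1\right) \left(-1 - 3\right) + 7 \cdot 0 + 7 \left(4 + 1\right) \left(-1 - 3\right) 0\right) \left(-21 + \left(4 + 2 \cdot 7\right)\right) = \left(7 \cdot 5 \left(-4\right) + 0 + 7 \cdot 5 \left(-4\right) 0\right) \left(-21 + \left(4 + 14\right)\right) = \left(7 \left(-20\right) + 0 + 7 \left(-20\right) 0\right) \left(-21 + 18\right) = \left(-140 + 0 + 0\right) \left(-3\right) = \left(-140\right) \left(-3\right) = 420$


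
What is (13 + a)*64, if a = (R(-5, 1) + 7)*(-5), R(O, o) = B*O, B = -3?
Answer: -6208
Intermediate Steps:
R(O, o) = -3*O
a = -110 (a = (-3*(-5) + 7)*(-5) = (15 + 7)*(-5) = 22*(-5) = -110)
(13 + a)*64 = (13 - 110)*64 = -97*64 = -6208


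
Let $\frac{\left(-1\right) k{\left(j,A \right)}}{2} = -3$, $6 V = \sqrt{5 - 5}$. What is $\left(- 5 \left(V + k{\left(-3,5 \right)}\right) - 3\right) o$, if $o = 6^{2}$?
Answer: $-1188$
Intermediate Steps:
$o = 36$
$V = 0$ ($V = \frac{\sqrt{5 - 5}}{6} = \frac{\sqrt{0}}{6} = \frac{1}{6} \cdot 0 = 0$)
$k{\left(j,A \right)} = 6$ ($k{\left(j,A \right)} = \left(-2\right) \left(-3\right) = 6$)
$\left(- 5 \left(V + k{\left(-3,5 \right)}\right) - 3\right) o = \left(- 5 \left(0 + 6\right) - 3\right) 36 = \left(\left(-5\right) 6 - 3\right) 36 = \left(-30 - 3\right) 36 = \left(-33\right) 36 = -1188$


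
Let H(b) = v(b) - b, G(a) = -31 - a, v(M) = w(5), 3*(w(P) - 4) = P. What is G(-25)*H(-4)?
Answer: -58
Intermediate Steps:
w(P) = 4 + P/3
v(M) = 17/3 (v(M) = 4 + (⅓)*5 = 4 + 5/3 = 17/3)
H(b) = 17/3 - b
G(-25)*H(-4) = (-31 - 1*(-25))*(17/3 - 1*(-4)) = (-31 + 25)*(17/3 + 4) = -6*29/3 = -58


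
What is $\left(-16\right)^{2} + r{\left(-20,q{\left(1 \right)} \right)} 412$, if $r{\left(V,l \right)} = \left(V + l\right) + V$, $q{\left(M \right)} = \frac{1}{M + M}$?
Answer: $-16018$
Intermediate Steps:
$q{\left(M \right)} = \frac{1}{2 M}$
$r{\left(V,l \right)} = l + 2 V$
$\left(-16\right)^{2} + r{\left(-20,q{\left(1 \right)} \right)} 412 = \left(-16\right)^{2} + \left(\frac{1}{2 \cdot 1} + 2 \left(-20\right)\right) 412 = 256 + \left(\frac{1}{2} \cdot 1 - 40\right) 412 = 256 + \left(\frac{1}{2} - 40\right) 412 = 256 - 16274 = -16018$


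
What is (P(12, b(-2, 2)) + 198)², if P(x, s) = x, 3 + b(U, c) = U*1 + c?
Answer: 44100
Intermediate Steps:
b(U, c) = -3 + U + c (b(U, c) = -3 + (U*1 + c) = -3 + (U + c) = -3 + U + c)
(P(12, b(-2, 2)) + 198)² = (12 + 198)² = 210² = 44100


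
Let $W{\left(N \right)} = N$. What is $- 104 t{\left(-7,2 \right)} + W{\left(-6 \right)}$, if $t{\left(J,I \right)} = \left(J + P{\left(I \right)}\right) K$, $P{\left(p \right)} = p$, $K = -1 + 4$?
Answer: $1554$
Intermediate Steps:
$K = 3$
$t{\left(J,I \right)} = 3 I + 3 J$ ($t{\left(J,I \right)} = \left(J + I\right) 3 = \left(I + J\right) 3 = 3 I + 3 J$)
$- 104 t{\left(-7,2 \right)} + W{\left(-6 \right)} = - 104 \left(3 \cdot 2 + 3 \left(-7\right)\right) - 6 = - 104 \left(6 - 21\right) - 6 = \left(-104\right) \left(-15\right) - 6 = 1560 - 6 = 1554$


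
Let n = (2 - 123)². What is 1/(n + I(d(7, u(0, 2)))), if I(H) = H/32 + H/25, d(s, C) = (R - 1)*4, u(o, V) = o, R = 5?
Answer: 50/732107 ≈ 6.8296e-5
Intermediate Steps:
d(s, C) = 16 (d(s, C) = (5 - 1)*4 = 4*4 = 16)
n = 14641 (n = (-121)² = 14641)
I(H) = 57*H/800 (I(H) = H*(1/32) + H*(1/25) = H/32 + H/25 = 57*H/800)
1/(n + I(d(7, u(0, 2)))) = 1/(14641 + (57/800)*16) = 1/(14641 + 57/50) = 1/(732107/50) = 50/732107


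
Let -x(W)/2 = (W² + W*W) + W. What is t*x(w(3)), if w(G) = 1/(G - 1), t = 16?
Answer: -32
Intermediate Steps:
w(G) = 1/(-1 + G)
x(W) = -4*W² - 2*W (x(W) = -2*((W² + W*W) + W) = -2*((W² + W²) + W) = -2*(2*W² + W) = -2*(W + 2*W²) = -4*W² - 2*W)
t*x(w(3)) = 16*(-2*(1 + 2/(-1 + 3))/(-1 + 3)) = 16*(-2*(1 + 2/2)/2) = 16*(-2*½*(1 + 2*(½))) = 16*(-2*½*(1 + 1)) = 16*(-2*½*2) = 16*(-2) = -32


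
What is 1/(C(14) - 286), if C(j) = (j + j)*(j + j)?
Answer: 1/498 ≈ 0.0020080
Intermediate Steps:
C(j) = 4*j**2 (C(j) = (2*j)*(2*j) = 4*j**2)
1/(C(14) - 286) = 1/(4*14**2 - 286) = 1/(4*196 - 286) = 1/(784 - 286) = 1/498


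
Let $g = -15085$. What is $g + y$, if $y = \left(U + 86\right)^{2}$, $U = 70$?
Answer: $9251$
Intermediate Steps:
$y = 24336$ ($y = \left(70 + 86\right)^{2} = 156^{2} = 24336$)
$g + y = -15085 + 24336 = 9251$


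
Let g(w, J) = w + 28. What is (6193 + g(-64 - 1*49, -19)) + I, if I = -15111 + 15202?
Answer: 6199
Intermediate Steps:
I = 91
g(w, J) = 28 + w
(6193 + g(-64 - 1*49, -19)) + I = (6193 + (28 + (-64 - 1*49))) + 91 = (6193 + (28 + (-64 - 49))) + 91 = (6193 + (28 - 113)) + 91 = (6193 - 85) + 91 = 6108 + 91 = 6199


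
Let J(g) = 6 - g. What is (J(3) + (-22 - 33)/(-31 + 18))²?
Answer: 8836/169 ≈ 52.284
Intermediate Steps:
(J(3) + (-22 - 33)/(-31 + 18))² = ((6 - 1*3) + (-22 - 33)/(-31 + 18))² = ((6 - 3) - 55/(-13))² = (3 - 55*(-1/13))² = (3 + 55/13)² = (94/13)² = 8836/169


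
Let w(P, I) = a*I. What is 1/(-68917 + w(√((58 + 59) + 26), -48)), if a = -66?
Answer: -1/65749 ≈ -1.5209e-5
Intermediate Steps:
w(P, I) = -66*I
1/(-68917 + w(√((58 + 59) + 26), -48)) = 1/(-68917 - 66*(-48)) = 1/(-68917 + 3168) = 1/(-65749) = -1/65749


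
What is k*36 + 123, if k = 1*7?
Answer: 375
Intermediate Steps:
k = 7
k*36 + 123 = 7*36 + 123 = 252 + 123 = 375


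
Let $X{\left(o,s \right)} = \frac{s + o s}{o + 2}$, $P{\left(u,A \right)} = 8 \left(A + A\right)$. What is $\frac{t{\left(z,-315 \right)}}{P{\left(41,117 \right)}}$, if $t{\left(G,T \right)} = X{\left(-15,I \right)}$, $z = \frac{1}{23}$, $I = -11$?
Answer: $- \frac{77}{12168} \approx -0.0063281$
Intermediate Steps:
$P{\left(u,A \right)} = 16 A$ ($P{\left(u,A \right)} = 8 \cdot 2 A = 16 A$)
$z = \frac{1}{23} \approx 0.043478$
$X{\left(o,s \right)} = \frac{s + o s}{2 + o}$
$t{\left(G,T \right)} = - \frac{154}{13}$ ($t{\left(G,T \right)} = - \frac{11 \left(1 - 15\right)}{2 - 15} = \left(-11\right) \frac{1}{-13} \left(-14\right) = \left(-11\right) \left(- \frac{1}{13}\right) \left(-14\right) = - \frac{154}{13}$)
$\frac{t{\left(z,-315 \right)}}{P{\left(41,117 \right)}} = - \frac{154}{13 \cdot 16 \cdot 117} = - \frac{154}{13 \cdot 1872} = \left(- \frac{154}{13}\right) \frac{1}{1872} = - \frac{77}{12168}$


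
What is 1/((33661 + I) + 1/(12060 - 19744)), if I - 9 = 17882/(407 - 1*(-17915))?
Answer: 70393124/2370205178563 ≈ 2.9699e-5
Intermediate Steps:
I = 91390/9161 (I = 9 + 17882/(407 - 1*(-17915)) = 9 + 17882/(407 + 17915) = 9 + 17882/18322 = 9 + 17882*(1/18322) = 9 + 8941/9161 = 91390/9161 ≈ 9.9760)
1/((33661 + I) + 1/(12060 - 19744)) = 1/((33661 + 91390/9161) + 1/(12060 - 19744)) = 1/(308459811/9161 + 1/(-7684)) = 1/(308459811/9161 - 1/7684) = 1/(2370205178563/70393124) = 70393124/2370205178563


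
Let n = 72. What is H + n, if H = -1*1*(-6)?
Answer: 78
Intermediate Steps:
H = 6 (H = -1*(-6) = 6)
H + n = 6 + 72 = 78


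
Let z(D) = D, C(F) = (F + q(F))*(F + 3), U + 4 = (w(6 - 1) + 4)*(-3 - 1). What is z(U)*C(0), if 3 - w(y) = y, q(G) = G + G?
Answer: 0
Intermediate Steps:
q(G) = 2*G
w(y) = 3 - y
U = -12 (U = -4 + ((3 - (6 - 1)) + 4)*(-3 - 1) = -4 + ((3 - 1*5) + 4)*(-4) = -4 + ((3 - 5) + 4)*(-4) = -4 + (-2 + 4)*(-4) = -4 + 2*(-4) = -4 - 8 = -12)
C(F) = 3*F*(3 + F) (C(F) = (F + 2*F)*(F + 3) = (3*F)*(3 + F) = 3*F*(3 + F))
z(U)*C(0) = -36*0*(3 + 0) = -36*0*3 = -12*0 = 0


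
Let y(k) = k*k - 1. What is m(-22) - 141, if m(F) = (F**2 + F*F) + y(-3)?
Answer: 835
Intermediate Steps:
y(k) = -1 + k**2 (y(k) = k**2 - 1 = -1 + k**2)
m(F) = 8 + 2*F**2 (m(F) = (F**2 + F*F) + (-1 + (-3)**2) = (F**2 + F**2) + (-1 + 9) = 2*F**2 + 8 = 8 + 2*F**2)
m(-22) - 141 = (8 + 2*(-22)**2) - 141 = (8 + 2*484) - 141 = (8 + 968) - 141 = 976 - 141 = 835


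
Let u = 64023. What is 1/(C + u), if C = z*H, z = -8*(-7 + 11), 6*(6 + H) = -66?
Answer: 1/64567 ≈ 1.5488e-5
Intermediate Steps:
H = -17 (H = -6 + (⅙)*(-66) = -6 - 11 = -17)
z = -32 (z = -8*4 = -32)
C = 544 (C = -32*(-17) = 544)
1/(C + u) = 1/(544 + 64023) = 1/64567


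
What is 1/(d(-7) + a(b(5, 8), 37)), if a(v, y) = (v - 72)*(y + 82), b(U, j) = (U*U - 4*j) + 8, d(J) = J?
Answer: -1/8456 ≈ -0.00011826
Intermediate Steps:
b(U, j) = 8 + U**2 - 4*j (b(U, j) = (U**2 - 4*j) + 8 = 8 + U**2 - 4*j)
a(v, y) = (-72 + v)*(82 + y)
1/(d(-7) + a(b(5, 8), 37)) = 1/(-7 + (-5904 - 72*37 + 82*(8 + 5**2 - 4*8) + (8 + 5**2 - 4*8)*37)) = 1/(-7 + (-5904 - 2664 + 82*(8 + 25 - 32) + (8 + 25 - 32)*37)) = 1/(-7 + (-5904 - 2664 + 82*1 + 1*37)) = 1/(-7 + (-5904 - 2664 + 82 + 37)) = 1/(-7 - 8449) = 1/(-8456) = -1/8456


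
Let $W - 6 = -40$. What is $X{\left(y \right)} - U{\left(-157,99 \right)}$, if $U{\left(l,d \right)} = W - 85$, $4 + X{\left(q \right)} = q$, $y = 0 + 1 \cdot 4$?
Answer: $119$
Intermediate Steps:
$W = -34$ ($W = 6 - 40 = -34$)
$y = 4$ ($y = 0 + 4 = 4$)
$X{\left(q \right)} = -4 + q$
$U{\left(l,d \right)} = -119$ ($U{\left(l,d \right)} = -34 - 85 = -119$)
$X{\left(y \right)} - U{\left(-157,99 \right)} = \left(-4 + 4\right) - -119 = 0 + 119 = 119$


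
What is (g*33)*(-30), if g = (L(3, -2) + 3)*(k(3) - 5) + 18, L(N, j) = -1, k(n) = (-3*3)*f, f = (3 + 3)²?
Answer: 633600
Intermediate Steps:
f = 36 (f = 6² = 36)
k(n) = -324 (k(n) = -3*3*36 = -9*36 = -324)
g = -640 (g = (-1 + 3)*(-324 - 5) + 18 = 2*(-329) + 18 = -658 + 18 = -640)
(g*33)*(-30) = -640*33*(-30) = -21120*(-30) = 633600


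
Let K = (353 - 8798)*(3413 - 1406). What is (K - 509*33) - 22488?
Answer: -16988400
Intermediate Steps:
K = -16949115 (K = -8445*2007 = -16949115)
(K - 509*33) - 22488 = (-16949115 - 509*33) - 22488 = (-16949115 - 16797) - 22488 = -16965912 - 22488 = -16988400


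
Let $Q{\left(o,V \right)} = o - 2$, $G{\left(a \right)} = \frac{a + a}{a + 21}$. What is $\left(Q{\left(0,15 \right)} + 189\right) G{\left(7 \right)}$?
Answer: $\frac{187}{2} \approx 93.5$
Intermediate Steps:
$G{\left(a \right)} = \frac{2 a}{21 + a}$
$Q{\left(o,V \right)} = -2 + o$ ($Q{\left(o,V \right)} = o - 2 = -2 + o$)
$\left(Q{\left(0,15 \right)} + 189\right) G{\left(7 \right)} = \left(\left(-2 + 0\right) + 189\right) 2 \cdot 7 \frac{1}{21 + 7} = \left(-2 + 189\right) 2 \cdot 7 \cdot \frac{1}{28} = 187 \cdot 2 \cdot 7 \cdot \frac{1}{28} = 187 \cdot \frac{1}{2} = \frac{187}{2}$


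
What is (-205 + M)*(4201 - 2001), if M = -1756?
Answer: -4314200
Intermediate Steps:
(-205 + M)*(4201 - 2001) = (-205 - 1756)*(4201 - 2001) = -1961*2200 = -4314200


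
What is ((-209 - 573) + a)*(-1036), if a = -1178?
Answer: 2030560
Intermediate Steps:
((-209 - 573) + a)*(-1036) = ((-209 - 573) - 1178)*(-1036) = (-782 - 1178)*(-1036) = -1960*(-1036) = 2030560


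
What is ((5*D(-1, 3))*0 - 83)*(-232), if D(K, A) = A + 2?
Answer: 19256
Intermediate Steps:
D(K, A) = 2 + A
((5*D(-1, 3))*0 - 83)*(-232) = ((5*(2 + 3))*0 - 83)*(-232) = ((5*5)*0 - 83)*(-232) = (25*0 - 83)*(-232) = (0 - 83)*(-232) = -83*(-232) = 19256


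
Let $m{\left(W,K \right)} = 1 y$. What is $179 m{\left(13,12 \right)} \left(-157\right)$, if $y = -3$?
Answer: $84309$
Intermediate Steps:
$m{\left(W,K \right)} = -3$ ($m{\left(W,K \right)} = 1 \left(-3\right) = -3$)
$179 m{\left(13,12 \right)} \left(-157\right) = 179 \left(-3\right) \left(-157\right) = \left(-537\right) \left(-157\right) = 84309$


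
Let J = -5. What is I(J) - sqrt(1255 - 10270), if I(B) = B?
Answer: -5 - I*sqrt(9015) ≈ -5.0 - 94.947*I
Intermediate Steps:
I(J) - sqrt(1255 - 10270) = -5 - sqrt(1255 - 10270) = -5 - sqrt(-9015) = -5 - I*sqrt(9015)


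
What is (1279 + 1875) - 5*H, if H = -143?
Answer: 3869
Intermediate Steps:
(1279 + 1875) - 5*H = (1279 + 1875) - 5*(-143) = 3154 - 1*(-715) = 3154 + 715 = 3869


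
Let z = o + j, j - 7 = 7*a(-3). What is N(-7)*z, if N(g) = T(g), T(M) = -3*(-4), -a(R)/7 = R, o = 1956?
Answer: 25320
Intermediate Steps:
a(R) = -7*R
j = 154 (j = 7 + 7*(-7*(-3)) = 7 + 7*21 = 7 + 147 = 154)
T(M) = 12
z = 2110 (z = 1956 + 154 = 2110)
N(g) = 12
N(-7)*z = 12*2110 = 25320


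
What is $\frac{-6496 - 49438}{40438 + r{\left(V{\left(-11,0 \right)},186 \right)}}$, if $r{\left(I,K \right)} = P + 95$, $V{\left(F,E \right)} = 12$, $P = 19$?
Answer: $- \frac{27967}{20276} \approx -1.3793$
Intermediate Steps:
$r{\left(I,K \right)} = 114$ ($r{\left(I,K \right)} = 19 + 95 = 114$)
$\frac{-6496 - 49438}{40438 + r{\left(V{\left(-11,0 \right)},186 \right)}} = \frac{-6496 - 49438}{40438 + 114} = - \frac{55934}{40552} = \left(-55934\right) \frac{1}{40552} = - \frac{27967}{20276}$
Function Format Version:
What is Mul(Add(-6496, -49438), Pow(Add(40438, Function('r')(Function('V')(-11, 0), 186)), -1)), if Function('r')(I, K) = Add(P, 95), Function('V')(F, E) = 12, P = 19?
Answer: Rational(-27967, 20276) ≈ -1.3793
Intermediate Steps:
Function('r')(I, K) = 114 (Function('r')(I, K) = Add(19, 95) = 114)
Mul(Add(-6496, -49438), Pow(Add(40438, Function('r')(Function('V')(-11, 0), 186)), -1)) = Mul(Add(-6496, -49438), Pow(Add(40438, 114), -1)) = Mul(-55934, Pow(40552, -1)) = Mul(-55934, Rational(1, 40552)) = Rational(-27967, 20276)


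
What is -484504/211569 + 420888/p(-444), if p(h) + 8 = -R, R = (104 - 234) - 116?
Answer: 44465770660/25176711 ≈ 1766.1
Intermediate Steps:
R = -246 (R = -130 - 116 = -246)
p(h) = 238 (p(h) = -8 - 1*(-246) = -8 + 246 = 238)
-484504/211569 + 420888/p(-444) = -484504/211569 + 420888/238 = -484504*1/211569 + 420888*(1/238) = -484504/211569 + 210444/119 = 44465770660/25176711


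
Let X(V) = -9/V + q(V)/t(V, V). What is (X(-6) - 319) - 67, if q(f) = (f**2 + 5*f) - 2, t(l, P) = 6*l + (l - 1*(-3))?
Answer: -29999/78 ≈ -384.60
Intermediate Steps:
t(l, P) = 3 + 7*l (t(l, P) = 6*l + (l + 3) = 6*l + (3 + l) = 3 + 7*l)
q(f) = -2 + f**2 + 5*f
X(V) = -9/V + (-2 + V**2 + 5*V)/(3 + 7*V)
(X(-6) - 319) - 67 = ((-27 + (-6)**3 - 65*(-6) + 5*(-6)**2)/((-6)*(3 + 7*(-6))) - 319) - 67 = (-(-27 - 216 + 390 + 5*36)/(6*(3 - 42)) - 319) - 67 = (-1/6*(-27 - 216 + 390 + 180)/(-39) - 319) - 67 = (-1/6*(-1/39)*327 - 319) - 67 = (109/78 - 319) - 67 = -24773/78 - 67 = -29999/78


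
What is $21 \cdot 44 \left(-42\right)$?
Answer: $-38808$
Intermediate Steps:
$21 \cdot 44 \left(-42\right) = 924 \left(-42\right) = -38808$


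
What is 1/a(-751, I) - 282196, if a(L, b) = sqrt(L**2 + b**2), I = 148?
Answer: -282196 + sqrt(585905)/585905 ≈ -2.8220e+5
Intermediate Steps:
1/a(-751, I) - 282196 = 1/(sqrt((-751)**2 + 148**2)) - 282196 = 1/(sqrt(564001 + 21904)) - 282196 = 1/(sqrt(585905)) - 282196 = sqrt(585905)/585905 - 282196 = -282196 + sqrt(585905)/585905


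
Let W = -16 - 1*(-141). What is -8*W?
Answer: -1000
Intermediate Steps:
W = 125 (W = -16 + 141 = 125)
-8*W = -8*125 = -1000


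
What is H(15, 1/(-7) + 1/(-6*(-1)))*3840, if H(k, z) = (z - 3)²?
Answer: 5000000/147 ≈ 34014.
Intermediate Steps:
H(k, z) = (-3 + z)²
H(15, 1/(-7) + 1/(-6*(-1)))*3840 = (-3 + (1/(-7) + 1/(-6*(-1))))²*3840 = (-3 + (1*(-⅐) - ⅙*(-1)))²*3840 = (-3 + (-⅐ + ⅙))²*3840 = (-3 + 1/42)²*3840 = (-125/42)²*3840 = (15625/1764)*3840 = 5000000/147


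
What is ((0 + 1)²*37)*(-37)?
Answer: -1369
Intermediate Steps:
((0 + 1)²*37)*(-37) = (1²*37)*(-37) = (1*37)*(-37) = 37*(-37) = -1369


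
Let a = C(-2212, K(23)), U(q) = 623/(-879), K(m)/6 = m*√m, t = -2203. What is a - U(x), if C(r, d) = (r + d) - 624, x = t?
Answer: -2492221/879 + 138*√23 ≈ -2173.5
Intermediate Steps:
x = -2203
K(m) = 6*m^(3/2) (K(m) = 6*(m*√m) = 6*m^(3/2))
U(q) = -623/879 (U(q) = 623*(-1/879) = -623/879)
C(r, d) = -624 + d + r (C(r, d) = (d + r) - 624 = -624 + d + r)
a = -2836 + 138*√23 (a = -624 + 6*23^(3/2) - 2212 = -624 + 6*(23*√23) - 2212 = -624 + 138*√23 - 2212 = -2836 + 138*√23 ≈ -2174.2)
a - U(x) = (-2836 + 138*√23) - 1*(-623/879) = (-2836 + 138*√23) + 623/879 = -2492221/879 + 138*√23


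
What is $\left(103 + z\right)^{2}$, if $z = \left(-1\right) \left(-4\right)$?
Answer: $11449$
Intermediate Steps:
$z = 4$
$\left(103 + z\right)^{2} = \left(103 + 4\right)^{2} = 107^{2} = 11449$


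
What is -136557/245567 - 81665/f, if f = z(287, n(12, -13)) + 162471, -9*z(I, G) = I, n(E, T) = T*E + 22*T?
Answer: -380127840759/359007166784 ≈ -1.0588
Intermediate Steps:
n(E, T) = 22*T + E*T (n(E, T) = E*T + 22*T = 22*T + E*T)
z(I, G) = -I/9
f = 1461952/9 (f = -1/9*287 + 162471 = -287/9 + 162471 = 1461952/9 ≈ 1.6244e+5)
-136557/245567 - 81665/f = -136557/245567 - 81665/1461952/9 = -136557*1/245567 - 81665*9/1461952 = -136557/245567 - 734985/1461952 = -380127840759/359007166784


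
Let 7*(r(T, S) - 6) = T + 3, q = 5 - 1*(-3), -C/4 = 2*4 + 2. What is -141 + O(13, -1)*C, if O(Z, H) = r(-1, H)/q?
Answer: -1207/7 ≈ -172.43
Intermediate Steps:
C = -40 (C = -4*(2*4 + 2) = -4*(8 + 2) = -4*10 = -40)
q = 8 (q = 5 + 3 = 8)
r(T, S) = 45/7 + T/7 (r(T, S) = 6 + (T + 3)/7 = 6 + (3 + T)/7 = 6 + (3/7 + T/7) = 45/7 + T/7)
O(Z, H) = 11/14 (O(Z, H) = (45/7 + (⅐)*(-1))/8 = (45/7 - ⅐)*(⅛) = (44/7)*(⅛) = 11/14)
-141 + O(13, -1)*C = -141 + (11/14)*(-40) = -141 - 220/7 = -1207/7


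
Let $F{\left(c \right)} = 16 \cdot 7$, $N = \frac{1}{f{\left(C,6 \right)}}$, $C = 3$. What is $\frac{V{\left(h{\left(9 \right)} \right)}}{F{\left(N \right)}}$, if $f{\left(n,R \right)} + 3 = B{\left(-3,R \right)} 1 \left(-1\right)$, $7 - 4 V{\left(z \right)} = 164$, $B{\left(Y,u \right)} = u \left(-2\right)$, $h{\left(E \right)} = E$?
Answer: $- \frac{157}{448} \approx -0.35045$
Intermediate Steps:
$B{\left(Y,u \right)} = - 2 u$
$V{\left(z \right)} = - \frac{157}{4}$ ($V{\left(z \right)} = \frac{7}{4} - 41 = - \frac{157}{4}$)
$f{\left(n,R \right)} = -3 + 2 R$ ($f{\left(n,R \right)} = -3 + - 2 R 1 \left(-1\right) = -3 + - 2 R \left(-1\right) = -3 + 2 R$)
$N = \frac{1}{9}$ ($N = \frac{1}{-3 + 2 \cdot 6} = \frac{1}{-3 + 12} = \frac{1}{9} \approx 0.11111$)
$F{\left(c \right)} = 112$
$\frac{V{\left(h{\left(9 \right)} \right)}}{F{\left(N \right)}} = - \frac{157}{4 \cdot 112} = \left(- \frac{157}{4}\right) \frac{1}{112} = - \frac{157}{448}$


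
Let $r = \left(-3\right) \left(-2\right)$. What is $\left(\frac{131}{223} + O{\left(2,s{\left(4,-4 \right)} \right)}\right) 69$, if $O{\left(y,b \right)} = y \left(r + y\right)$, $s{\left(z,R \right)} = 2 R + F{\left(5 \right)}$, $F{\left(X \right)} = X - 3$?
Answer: $\frac{255231}{223} \approx 1144.5$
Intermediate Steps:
$r = 6$
$F{\left(X \right)} = -3 + X$
$s{\left(z,R \right)} = 2 + 2 R$ ($s{\left(z,R \right)} = 2 R + \left(-3 + 5\right) = 2 R + 2 = 2 + 2 R$)
$O{\left(y,b \right)} = y \left(6 + y\right)$
$\left(\frac{131}{223} + O{\left(2,s{\left(4,-4 \right)} \right)}\right) 69 = \left(\frac{131}{223} + 2 \left(6 + 2\right)\right) 69 = \left(131 \cdot \frac{1}{223} + 2 \cdot 8\right) 69 = \left(\frac{131}{223} + 16\right) 69 = \frac{3699}{223} \cdot 69 = \frac{255231}{223}$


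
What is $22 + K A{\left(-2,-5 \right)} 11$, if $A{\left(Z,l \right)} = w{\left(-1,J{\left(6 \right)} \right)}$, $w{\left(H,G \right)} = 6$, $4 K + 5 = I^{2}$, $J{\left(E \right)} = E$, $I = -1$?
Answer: $-44$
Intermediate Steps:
$K = -1$ ($K = - \frac{5}{4} + \frac{\left(-1\right)^{2}}{4} = - \frac{5}{4} + \frac{1}{4} \cdot 1 = - \frac{5}{4} + \frac{1}{4} = -1$)
$A{\left(Z,l \right)} = 6$
$22 + K A{\left(-2,-5 \right)} 11 = 22 + \left(-1\right) 6 \cdot 11 = 22 - 66 = -44$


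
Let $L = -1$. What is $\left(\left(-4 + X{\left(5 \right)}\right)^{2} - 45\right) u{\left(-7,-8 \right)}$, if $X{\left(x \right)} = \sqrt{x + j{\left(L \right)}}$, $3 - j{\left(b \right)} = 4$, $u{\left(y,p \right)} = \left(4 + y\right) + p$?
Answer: $451$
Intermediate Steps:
$u{\left(y,p \right)} = 4 + p + y$
$j{\left(b \right)} = -1$ ($j{\left(b \right)} = 3 - 4 = -1$)
$X{\left(x \right)} = \sqrt{-1 + x}$ ($X{\left(x \right)} = \sqrt{x - 1} = \sqrt{-1 + x}$)
$\left(\left(-4 + X{\left(5 \right)}\right)^{2} - 45\right) u{\left(-7,-8 \right)} = \left(\left(-4 + \sqrt{-1 + 5}\right)^{2} - 45\right) \left(4 - 8 - 7\right) = \left(\left(-4 + \sqrt{4}\right)^{2} - 45\right) \left(-11\right) = \left(\left(-4 + 2\right)^{2} - 45\right) \left(-11\right) = \left(\left(-2\right)^{2} - 45\right) \left(-11\right) = \left(4 - 45\right) \left(-11\right) = \left(-41\right) \left(-11\right) = 451$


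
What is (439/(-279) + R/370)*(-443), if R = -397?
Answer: 121024499/103230 ≈ 1172.4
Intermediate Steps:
(439/(-279) + R/370)*(-443) = (439/(-279) - 397/370)*(-443) = (439*(-1/279) - 397*1/370)*(-443) = (-439/279 - 397/370)*(-443) = -273193/103230*(-443) = 121024499/103230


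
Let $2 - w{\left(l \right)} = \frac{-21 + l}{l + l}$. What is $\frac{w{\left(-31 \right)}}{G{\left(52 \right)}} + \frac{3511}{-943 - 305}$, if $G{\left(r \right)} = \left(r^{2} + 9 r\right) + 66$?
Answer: $- \frac{176191115}{62635872} \approx -2.8129$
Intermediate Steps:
$w{\left(l \right)} = 2 - \frac{-21 + l}{2 l}$ ($w{\left(l \right)} = 2 - \frac{-21 + l}{l + l} = 2 - \frac{-21 + l}{2 l}$)
$G{\left(r \right)} = 66 + r^{2} + 9 r$
$\frac{w{\left(-31 \right)}}{G{\left(52 \right)}} + \frac{3511}{-943 - 305} = \frac{\frac{3}{2} \frac{1}{-31} \left(7 - 31\right)}{66 + 52^{2} + 9 \cdot 52} + \frac{3511}{-943 - 305} = \frac{\frac{3}{2} \left(- \frac{1}{31}\right) \left(-24\right)}{66 + 2704 + 468} + \frac{3511}{-1248} = \frac{36}{31 \cdot 3238} + 3511 \left(- \frac{1}{1248}\right) = \frac{36}{31} \cdot \frac{1}{3238} - \frac{3511}{1248} = \frac{18}{50189} - \frac{3511}{1248} = - \frac{176191115}{62635872}$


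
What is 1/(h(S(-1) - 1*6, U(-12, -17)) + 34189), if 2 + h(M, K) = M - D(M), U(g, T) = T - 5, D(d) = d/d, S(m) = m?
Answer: 1/34179 ≈ 2.9258e-5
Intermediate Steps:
D(d) = 1
U(g, T) = -5 + T
h(M, K) = -3 + M (h(M, K) = -2 + (M - 1*1) = -2 + (M - 1) = -2 + (-1 + M) = -3 + M)
1/(h(S(-1) - 1*6, U(-12, -17)) + 34189) = 1/((-3 + (-1 - 1*6)) + 34189) = 1/((-3 + (-1 - 6)) + 34189) = 1/((-3 - 7) + 34189) = 1/(-10 + 34189) = 1/34179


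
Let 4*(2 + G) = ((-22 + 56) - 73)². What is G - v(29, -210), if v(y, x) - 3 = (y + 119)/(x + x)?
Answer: 157753/420 ≈ 375.60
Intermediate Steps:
v(y, x) = 3 + (119 + y)/(2*x) (v(y, x) = 3 + (y + 119)/(x + x) = 3 + (119 + y)/((2*x)) = 3 + (119 + y)*(1/(2*x)) = 3 + (119 + y)/(2*x))
G = 1513/4 (G = -2 + ((-22 + 56) - 73)²/4 = -2 + (34 - 73)²/4 = -2 + (¼)*(-39)² = -2 + (¼)*1521 = -2 + 1521/4 = 1513/4 ≈ 378.25)
G - v(29, -210) = 1513/4 - (119 + 29 + 6*(-210))/(2*(-210)) = 1513/4 - (-1)*(119 + 29 - 1260)/(2*210) = 1513/4 - (-1)*(-1112)/(2*210) = 1513/4 - 1*278/105 = 1513/4 - 278/105 = 157753/420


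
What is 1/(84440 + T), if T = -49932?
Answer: 1/34508 ≈ 2.8979e-5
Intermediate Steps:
1/(84440 + T) = 1/(84440 - 49932) = 1/34508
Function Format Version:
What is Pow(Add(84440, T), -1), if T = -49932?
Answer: Rational(1, 34508) ≈ 2.8979e-5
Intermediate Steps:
Pow(Add(84440, T), -1) = Pow(Add(84440, -49932), -1) = Pow(34508, -1) = Rational(1, 34508)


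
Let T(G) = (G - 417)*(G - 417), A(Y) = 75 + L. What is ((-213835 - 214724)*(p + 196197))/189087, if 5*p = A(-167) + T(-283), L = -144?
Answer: -210124763348/315145 ≈ -6.6676e+5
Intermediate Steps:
A(Y) = -69 (A(Y) = 75 - 144 = -69)
T(G) = (-417 + G)² (T(G) = (-417 + G)*(-417 + G) = (-417 + G)²)
p = 489931/5 (p = (-69 + (-417 - 283)²)/5 = (-69 + (-700)²)/5 = (-69 + 490000)/5 = (⅕)*489931 = 489931/5 ≈ 97986.)
((-213835 - 214724)*(p + 196197))/189087 = ((-213835 - 214724)*(489931/5 + 196197))/189087 = -428559*1470916/5*(1/189087) = -630374290044/5*1/189087 = -210124763348/315145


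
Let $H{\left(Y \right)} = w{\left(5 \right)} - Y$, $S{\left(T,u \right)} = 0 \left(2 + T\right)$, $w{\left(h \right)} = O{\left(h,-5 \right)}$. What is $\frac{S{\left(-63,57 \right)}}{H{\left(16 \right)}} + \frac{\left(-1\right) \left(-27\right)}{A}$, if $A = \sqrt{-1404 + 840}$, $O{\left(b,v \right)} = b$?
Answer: $- \frac{9 i \sqrt{141}}{94} \approx - 1.1369 i$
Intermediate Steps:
$w{\left(h \right)} = h$
$S{\left(T,u \right)} = 0$
$A = 2 i \sqrt{141}$ ($A = \sqrt{-564} = 2 i \sqrt{141} \approx 23.749 i$)
$H{\left(Y \right)} = 5 - Y$
$\frac{S{\left(-63,57 \right)}}{H{\left(16 \right)}} + \frac{\left(-1\right) \left(-27\right)}{A} = \frac{0}{5 - 16} + \frac{\left(-1\right) \left(-27\right)}{2 i \sqrt{141}} = \frac{0}{5 - 16} + 27 \left(- \frac{i \sqrt{141}}{282}\right) = \frac{0}{-11} - \frac{9 i \sqrt{141}}{94} = 0 \left(- \frac{1}{11}\right) - \frac{9 i \sqrt{141}}{94} = 0 - \frac{9 i \sqrt{141}}{94} = - \frac{9 i \sqrt{141}}{94}$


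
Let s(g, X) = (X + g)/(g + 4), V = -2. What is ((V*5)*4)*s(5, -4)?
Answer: -40/9 ≈ -4.4444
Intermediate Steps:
s(g, X) = (X + g)/(4 + g)
((V*5)*4)*s(5, -4) = (-2*5*4)*((-4 + 5)/(4 + 5)) = (-10*4)*(1/9) = -40/9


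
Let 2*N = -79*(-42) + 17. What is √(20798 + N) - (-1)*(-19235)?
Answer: -19235 + √89862/2 ≈ -19085.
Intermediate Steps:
N = 3335/2 (N = (-79*(-42) + 17)/2 = (3318 + 17)/2 = (½)*3335 = 3335/2 ≈ 1667.5)
√(20798 + N) - (-1)*(-19235) = √(20798 + 3335/2) - (-1)*(-19235) = √(44931/2) - 1*19235 = √89862/2 - 19235 = -19235 + √89862/2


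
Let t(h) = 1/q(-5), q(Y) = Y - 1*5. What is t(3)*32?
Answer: -16/5 ≈ -3.2000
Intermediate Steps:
q(Y) = -5 + Y (q(Y) = Y - 5 = -5 + Y)
t(h) = -1/10 (t(h) = 1/(-5 - 5) = 1/(-10) = -1/10)
t(3)*32 = -1/10*32 = -16/5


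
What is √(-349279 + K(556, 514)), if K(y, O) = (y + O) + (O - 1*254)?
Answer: 21*I*√789 ≈ 589.87*I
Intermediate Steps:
K(y, O) = -254 + y + 2*O (K(y, O) = (O + y) + (O - 254) = (O + y) + (-254 + O) = -254 + y + 2*O)
√(-349279 + K(556, 514)) = √(-349279 + (-254 + 556 + 2*514)) = √(-349279 + (-254 + 556 + 1028)) = √(-349279 + 1330) = √(-347949) = 21*I*√789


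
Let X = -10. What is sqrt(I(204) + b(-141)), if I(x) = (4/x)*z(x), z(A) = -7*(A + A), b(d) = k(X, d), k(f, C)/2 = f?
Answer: 2*I*sqrt(19) ≈ 8.7178*I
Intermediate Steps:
k(f, C) = 2*f
b(d) = -20 (b(d) = 2*(-10) = -20)
z(A) = -14*A
I(x) = -56 (I(x) = (4/x)*(-14*x) = -56)
sqrt(I(204) + b(-141)) = sqrt(-56 - 20) = sqrt(-76) = 2*I*sqrt(19)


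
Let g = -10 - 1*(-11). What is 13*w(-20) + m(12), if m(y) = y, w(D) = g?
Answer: 25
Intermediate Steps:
g = 1 (g = -10 + 11 = 1)
w(D) = 1
13*w(-20) + m(12) = 13*1 + 12 = 13 + 12 = 25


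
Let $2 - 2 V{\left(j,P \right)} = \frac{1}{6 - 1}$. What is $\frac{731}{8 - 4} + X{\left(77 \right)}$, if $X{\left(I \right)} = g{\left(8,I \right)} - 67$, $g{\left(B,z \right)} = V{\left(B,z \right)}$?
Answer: $\frac{2333}{20} \approx 116.65$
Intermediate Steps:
$V{\left(j,P \right)} = \frac{9}{10}$ ($V{\left(j,P \right)} = 1 - \frac{1}{2 \left(6 - 1\right)} = 1 - \frac{1}{2 \cdot 5} = 1 - \frac{1}{10} = \frac{9}{10}$)
$g{\left(B,z \right)} = \frac{9}{10}$
$X{\left(I \right)} = - \frac{661}{10}$ ($X{\left(I \right)} = \frac{9}{10} - 67 = - \frac{661}{10}$)
$\frac{731}{8 - 4} + X{\left(77 \right)} = \frac{731}{8 - 4} - \frac{661}{10} = \frac{731}{4} - \frac{661}{10} = \frac{2333}{20}$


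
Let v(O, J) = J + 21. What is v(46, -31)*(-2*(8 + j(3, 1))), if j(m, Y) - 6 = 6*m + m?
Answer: 700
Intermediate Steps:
j(m, Y) = 6 + 7*m (j(m, Y) = 6 + (6*m + m) = 6 + 7*m)
v(O, J) = 21 + J
v(46, -31)*(-2*(8 + j(3, 1))) = (21 - 31)*(-2*(8 + (6 + 7*3))) = -(-20)*(8 + (6 + 21)) = -(-20)*(8 + 27) = -(-20)*35 = -10*(-70) = 700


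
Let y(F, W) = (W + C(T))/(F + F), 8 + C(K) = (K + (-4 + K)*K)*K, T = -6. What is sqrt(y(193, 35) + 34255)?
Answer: sqrt(5103743338)/386 ≈ 185.08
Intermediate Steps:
C(K) = -8 + K*(K + K*(-4 + K)) (C(K) = -8 + (K + (-4 + K)*K)*K = -8 + (K + K*(-4 + K))*K = -8 + K*(K + K*(-4 + K)))
y(F, W) = (-332 + W)/(2*F) (y(F, W) = (W + (-8 + (-6)**3 - 3*(-6)**2))/(F + F) = (W + (-8 - 216 - 3*36))/((2*F)) = (W + (-8 - 216 - 108))*(1/(2*F)) = (W - 332)*(1/(2*F)) = (-332 + W)*(1/(2*F)) = (-332 + W)/(2*F))
sqrt(y(193, 35) + 34255) = sqrt((1/2)*(-332 + 35)/193 + 34255) = sqrt((1/2)*(1/193)*(-297) + 34255) = sqrt(-297/386 + 34255) = sqrt(13222133/386) = sqrt(5103743338)/386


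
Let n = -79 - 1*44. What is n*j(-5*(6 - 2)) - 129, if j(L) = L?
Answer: 2331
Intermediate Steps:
n = -123 (n = -79 - 44 = -123)
n*j(-5*(6 - 2)) - 129 = -(-615)*(6 - 2) - 129 = -(-615)*4 - 129 = -123*(-20) - 129 = 2460 - 129 = 2331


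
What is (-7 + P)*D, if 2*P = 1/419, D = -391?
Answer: 2293215/838 ≈ 2736.5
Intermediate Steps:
P = 1/838 (P = (½)/419 = (½)*(1/419) = 1/838 ≈ 0.0011933)
(-7 + P)*D = (-7 + 1/838)*(-391) = -5865/838*(-391) = 2293215/838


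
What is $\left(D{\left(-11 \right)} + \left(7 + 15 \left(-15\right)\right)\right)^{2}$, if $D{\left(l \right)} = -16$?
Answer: $54756$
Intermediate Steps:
$\left(D{\left(-11 \right)} + \left(7 + 15 \left(-15\right)\right)\right)^{2} = \left(-16 + \left(7 + 15 \left(-15\right)\right)\right)^{2} = \left(-16 + \left(7 - 225\right)\right)^{2} = \left(-16 - 218\right)^{2} = \left(-234\right)^{2} = 54756$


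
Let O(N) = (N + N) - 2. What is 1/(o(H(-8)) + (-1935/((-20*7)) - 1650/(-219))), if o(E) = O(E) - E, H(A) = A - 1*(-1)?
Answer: 2044/25255 ≈ 0.080935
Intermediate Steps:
H(A) = 1 + A (H(A) = A + 1 = 1 + A)
O(N) = -2 + 2*N (O(N) = 2*N - 2 = -2 + 2*N)
o(E) = -2 + E (o(E) = (-2 + 2*E) - E = -2 + E)
1/(o(H(-8)) + (-1935/((-20*7)) - 1650/(-219))) = 1/((-2 + (1 - 8)) + (-1935/((-20*7)) - 1650/(-219))) = 1/((-2 - 7) + (-1935/(-140) - 1650*(-1/219))) = 1/(-9 + (-1935*(-1/140) + 550/73)) = 1/(-9 + (387/28 + 550/73)) = 1/(-9 + 43651/2044) = 1/(25255/2044) = 2044/25255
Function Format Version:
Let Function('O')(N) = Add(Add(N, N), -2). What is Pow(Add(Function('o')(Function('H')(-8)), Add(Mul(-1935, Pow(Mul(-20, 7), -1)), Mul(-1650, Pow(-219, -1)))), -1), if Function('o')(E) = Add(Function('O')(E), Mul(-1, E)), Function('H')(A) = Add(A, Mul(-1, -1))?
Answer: Rational(2044, 25255) ≈ 0.080935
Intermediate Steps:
Function('H')(A) = Add(1, A) (Function('H')(A) = Add(A, 1) = Add(1, A))
Function('O')(N) = Add(-2, Mul(2, N)) (Function('O')(N) = Add(Mul(2, N), -2) = Add(-2, Mul(2, N)))
Function('o')(E) = Add(-2, E) (Function('o')(E) = Add(Add(-2, Mul(2, E)), Mul(-1, E)) = Add(-2, E))
Pow(Add(Function('o')(Function('H')(-8)), Add(Mul(-1935, Pow(Mul(-20, 7), -1)), Mul(-1650, Pow(-219, -1)))), -1) = Pow(Add(Add(-2, Add(1, -8)), Add(Mul(-1935, Pow(Mul(-20, 7), -1)), Mul(-1650, Pow(-219, -1)))), -1) = Pow(Add(Add(-2, -7), Add(Mul(-1935, Pow(-140, -1)), Mul(-1650, Rational(-1, 219)))), -1) = Pow(Add(-9, Add(Mul(-1935, Rational(-1, 140)), Rational(550, 73))), -1) = Pow(Add(-9, Add(Rational(387, 28), Rational(550, 73))), -1) = Pow(Add(-9, Rational(43651, 2044)), -1) = Pow(Rational(25255, 2044), -1) = Rational(2044, 25255)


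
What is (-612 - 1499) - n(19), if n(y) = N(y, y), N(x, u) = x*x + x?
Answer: -2491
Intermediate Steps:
N(x, u) = x + x² (N(x, u) = x² + x = x + x²)
n(y) = y*(1 + y)
(-612 - 1499) - n(19) = (-612 - 1499) - 19*(1 + 19) = -2111 - 19*20 = -2111 - 1*380 = -2111 - 380 = -2491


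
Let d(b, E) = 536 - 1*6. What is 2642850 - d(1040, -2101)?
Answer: 2642320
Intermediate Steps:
d(b, E) = 530 (d(b, E) = 536 - 6 = 530)
2642850 - d(1040, -2101) = 2642850 - 1*530 = 2642850 - 530 = 2642320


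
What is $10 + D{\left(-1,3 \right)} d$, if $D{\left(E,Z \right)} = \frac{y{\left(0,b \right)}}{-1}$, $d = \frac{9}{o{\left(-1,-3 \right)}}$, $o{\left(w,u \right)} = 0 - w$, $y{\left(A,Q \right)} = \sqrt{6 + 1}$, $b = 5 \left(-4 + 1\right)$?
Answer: $10 - 9 \sqrt{7} \approx -13.812$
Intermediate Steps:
$b = -15$ ($b = 5 \left(-3\right) = -15$)
$y{\left(A,Q \right)} = \sqrt{7}$
$o{\left(w,u \right)} = - w$
$d = 9$ ($d = \frac{9}{\left(-1\right) \left(-1\right)} = \frac{9}{1} = 9 \cdot 1 = 9$)
$D{\left(E,Z \right)} = - \sqrt{7}$ ($D{\left(E,Z \right)} = \frac{\sqrt{7}}{-1} = \sqrt{7} \left(-1\right) = - \sqrt{7}$)
$10 + D{\left(-1,3 \right)} d = 10 + - \sqrt{7} \cdot 9 = 10 - 9 \sqrt{7}$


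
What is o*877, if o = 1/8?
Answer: 877/8 ≈ 109.63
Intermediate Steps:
o = 1/8 ≈ 0.12500
o*877 = (1/8)*877 = 877/8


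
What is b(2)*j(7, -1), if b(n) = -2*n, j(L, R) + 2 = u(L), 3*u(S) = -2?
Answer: 32/3 ≈ 10.667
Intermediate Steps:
u(S) = -2/3 (u(S) = (1/3)*(-2) = -2/3)
j(L, R) = -8/3 (j(L, R) = -2 - 2/3 = -8/3)
b(2)*j(7, -1) = -2*2*(-8/3) = -4*(-8/3) = 32/3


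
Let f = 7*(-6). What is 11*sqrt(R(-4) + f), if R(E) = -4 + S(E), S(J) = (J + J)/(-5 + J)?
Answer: 11*I*sqrt(406)/3 ≈ 73.881*I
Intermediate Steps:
S(J) = 2*J/(-5 + J) (S(J) = (2*J)/(-5 + J) = 2*J/(-5 + J))
R(E) = -4 + 2*E/(-5 + E)
f = -42
11*sqrt(R(-4) + f) = 11*sqrt(2*(10 - 1*(-4))/(-5 - 4) - 42) = 11*sqrt(2*(10 + 4)/(-9) - 42) = 11*sqrt(2*(-1/9)*14 - 42) = 11*sqrt(-28/9 - 42) = 11*sqrt(-406/9) = 11*(I*sqrt(406)/3) = 11*I*sqrt(406)/3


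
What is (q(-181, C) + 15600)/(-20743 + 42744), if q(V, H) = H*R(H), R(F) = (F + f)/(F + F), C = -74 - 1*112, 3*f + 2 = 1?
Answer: 93041/132006 ≈ 0.70482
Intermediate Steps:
f = -⅓ (f = -⅔ + (⅓)*1 = -⅔ + ⅓ = -⅓ ≈ -0.33333)
C = -186 (C = -74 - 112 = -186)
R(F) = (-⅓ + F)/(2*F) (R(F) = (F - ⅓)/(F + F) = (-⅓ + F)/((2*F)) = (-⅓ + F)*(1/(2*F)) = (-⅓ + F)/(2*F))
q(V, H) = -⅙ + H/2 (q(V, H) = H*((-1 + 3*H)/(6*H)) = -⅙ + H/2)
(q(-181, C) + 15600)/(-20743 + 42744) = ((-⅙ + (½)*(-186)) + 15600)/(-20743 + 42744) = ((-⅙ - 93) + 15600)/22001 = (-559/6 + 15600)*(1/22001) = (93041/6)*(1/22001) = 93041/132006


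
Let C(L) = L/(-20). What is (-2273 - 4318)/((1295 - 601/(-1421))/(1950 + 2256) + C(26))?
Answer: 196963005330/29644739 ≈ 6644.1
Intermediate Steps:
C(L) = -L/20 (C(L) = L*(-1/20) = -L/20)
(-2273 - 4318)/((1295 - 601/(-1421))/(1950 + 2256) + C(26)) = (-2273 - 4318)/((1295 - 601/(-1421))/(1950 + 2256) - 1/20*26) = -6591/((1295 - 601*(-1/1421))/4206 - 13/10) = -6591/((1295 + 601/1421)*(1/4206) - 13/10) = -6591/((1840796/1421)*(1/4206) - 13/10) = -6591/(920398/2988363 - 13/10) = -6591/(-29644739/29883630) = -6591*(-29883630/29644739) = 196963005330/29644739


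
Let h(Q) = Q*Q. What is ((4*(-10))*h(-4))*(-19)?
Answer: 12160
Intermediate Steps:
h(Q) = Q²
((4*(-10))*h(-4))*(-19) = ((4*(-10))*(-4)²)*(-19) = -40*16*(-19) = -640*(-19) = 12160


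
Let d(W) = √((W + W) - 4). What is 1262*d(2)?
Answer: 0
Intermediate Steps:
d(W) = √(-4 + 2*W) (d(W) = √(2*W - 4) = √(-4 + 2*W))
1262*d(2) = 1262*√(-4 + 2*2) = 1262*√(-4 + 4) = 1262*√0 = 1262*0 = 0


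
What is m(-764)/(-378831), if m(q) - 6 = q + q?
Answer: 1522/378831 ≈ 0.0040176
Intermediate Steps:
m(q) = 6 + 2*q (m(q) = 6 + (q + q) = 6 + 2*q)
m(-764)/(-378831) = (6 + 2*(-764))/(-378831) = (6 - 1528)*(-1/378831) = -1522*(-1/378831) = 1522/378831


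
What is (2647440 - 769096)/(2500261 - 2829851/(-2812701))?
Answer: 101600385522/135240181631 ≈ 0.75126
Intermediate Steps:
(2647440 - 769096)/(2500261 - 2829851/(-2812701)) = 1878344/(2500261 - 2829851*(-1/2812701)) = 1878344/(2500261 + 2829851/2812701) = 1878344/(7032489444812/2812701) = 1878344*(2812701/7032489444812) = 101600385522/135240181631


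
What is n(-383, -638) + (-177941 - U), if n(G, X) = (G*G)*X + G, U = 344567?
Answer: -94110473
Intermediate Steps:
n(G, X) = G + X*G**2 (n(G, X) = G**2*X + G = X*G**2 + G = G + X*G**2)
n(-383, -638) + (-177941 - U) = -383*(1 - 383*(-638)) + (-177941 - 1*344567) = -383*(1 + 244354) + (-177941 - 344567) = -383*244355 - 522508 = -93587965 - 522508 = -94110473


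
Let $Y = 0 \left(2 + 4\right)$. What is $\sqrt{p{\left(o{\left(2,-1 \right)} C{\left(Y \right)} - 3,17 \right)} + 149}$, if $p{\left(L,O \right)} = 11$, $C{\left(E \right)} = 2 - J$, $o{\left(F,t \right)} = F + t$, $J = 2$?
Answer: $4 \sqrt{10} \approx 12.649$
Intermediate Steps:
$Y = 0$ ($Y = 0 \cdot 6 = 0$)
$C{\left(E \right)} = 0$ ($C{\left(E \right)} = 2 - 2 = 0$)
$\sqrt{p{\left(o{\left(2,-1 \right)} C{\left(Y \right)} - 3,17 \right)} + 149} = \sqrt{11 + 149} = \sqrt{160} = 4 \sqrt{10}$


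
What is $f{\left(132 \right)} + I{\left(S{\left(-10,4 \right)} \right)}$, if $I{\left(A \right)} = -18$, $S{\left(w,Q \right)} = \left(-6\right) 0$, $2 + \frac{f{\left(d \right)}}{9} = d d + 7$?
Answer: $156843$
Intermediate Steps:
$f{\left(d \right)} = 45 + 9 d^{2}$ ($f{\left(d \right)} = -18 + 9 \left(d d + 7\right) = -18 + 9 \left(d^{2} + 7\right) = -18 + 9 \left(7 + d^{2}\right) = -18 + \left(63 + 9 d^{2}\right) = 45 + 9 d^{2}$)
$S{\left(w,Q \right)} = 0$
$f{\left(132 \right)} + I{\left(S{\left(-10,4 \right)} \right)} = \left(45 + 9 \cdot 132^{2}\right) - 18 = \left(45 + 9 \cdot 17424\right) - 18 = \left(45 + 156816\right) - 18 = 156861 - 18 = 156843$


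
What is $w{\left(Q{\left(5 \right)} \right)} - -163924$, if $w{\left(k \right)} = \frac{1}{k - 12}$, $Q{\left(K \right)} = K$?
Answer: $\frac{1147467}{7} \approx 1.6392 \cdot 10^{5}$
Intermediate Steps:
$w{\left(k \right)} = \frac{1}{-12 + k}$
$w{\left(Q{\left(5 \right)} \right)} - -163924 = \frac{1}{-12 + 5} - -163924 = \frac{1}{-7} + 163924 = - \frac{1}{7} + 163924 = \frac{1147467}{7}$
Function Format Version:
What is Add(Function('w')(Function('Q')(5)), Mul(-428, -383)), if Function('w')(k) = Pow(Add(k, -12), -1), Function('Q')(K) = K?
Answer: Rational(1147467, 7) ≈ 1.6392e+5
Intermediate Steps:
Function('w')(k) = Pow(Add(-12, k), -1)
Add(Function('w')(Function('Q')(5)), Mul(-428, -383)) = Add(Pow(Add(-12, 5), -1), Mul(-428, -383)) = Add(Pow(-7, -1), 163924) = Add(Rational(-1, 7), 163924) = Rational(1147467, 7)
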